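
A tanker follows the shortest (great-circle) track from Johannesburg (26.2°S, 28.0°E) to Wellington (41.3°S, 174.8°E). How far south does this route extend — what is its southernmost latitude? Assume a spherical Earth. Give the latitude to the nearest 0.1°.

≈ 67.4°S

The great circle lies in the plane with unit normal n̂ = (p₁ × p₂)/|p₁ × p₂|.
Here n̂_z ≈ +0.384; the vertex latitude is φ_max = arccos|n̂_z| ≈ 67.4°.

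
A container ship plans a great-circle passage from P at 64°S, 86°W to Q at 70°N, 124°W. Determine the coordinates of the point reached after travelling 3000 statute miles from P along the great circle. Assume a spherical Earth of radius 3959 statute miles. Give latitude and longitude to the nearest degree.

≈ 21°S, 99°W

From cos δ = sin φ₁ sin φ₂ + cos φ₁ cos φ₂ cos Δλ, the central angle is δ ≈ 2.384 rad (136.6°). The total great-circle distance is δ·R ≈ 2.384 × 3959 ≈ 9438 mi, so the target fraction is f = 3000/9438 ≈ 0.318.
Interpolate at f ≈ 0.318 with slerp weights a = sin((1−f)δ)/sin δ ≈ 1.453, b = sin(fδ)/sin δ ≈ 1.000.
p = a·p₁ + b·p₂ ≈ (-0.147, -0.919, -0.366); φ = arcsin(p_z) ≈ -21.47°, λ = atan2(p_y, p_x) ≈ -99.08°.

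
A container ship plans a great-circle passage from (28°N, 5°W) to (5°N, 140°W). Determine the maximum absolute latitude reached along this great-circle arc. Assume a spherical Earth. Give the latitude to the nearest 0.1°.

≈ 40.2°N

The great circle lies in the plane with unit normal n̂ = (p₁ × p₂)/|p₁ × p₂|.
Here n̂_z ≈ -0.764; the vertex latitude is φ_max = arccos|n̂_z| ≈ 40.2°.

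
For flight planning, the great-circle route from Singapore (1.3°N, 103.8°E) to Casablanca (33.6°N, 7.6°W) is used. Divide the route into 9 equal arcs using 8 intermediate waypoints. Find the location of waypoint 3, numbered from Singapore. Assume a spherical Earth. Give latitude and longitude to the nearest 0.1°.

Write both endpoints as unit vectors p₁, p₂ with components (cos φ cos λ, cos φ sin λ, sin φ).
The central angle between the endpoints is δ = arccos(p₁·p₂) ≈ 1.866 rad (106.9°).
Interpolate at f = 3/9 with slerp weights a = sin((1−f)δ)/sin δ ≈ 0.990, b = sin(fδ)/sin δ ≈ 0.609.
p = a·p₁ + b·p₂ ≈ (0.267, 0.894, 0.360); φ = arcsin(p_z) ≈ 21.07°, λ = atan2(p_y, p_x) ≈ 73.38°.

≈ (21.1°N, 73.4°E)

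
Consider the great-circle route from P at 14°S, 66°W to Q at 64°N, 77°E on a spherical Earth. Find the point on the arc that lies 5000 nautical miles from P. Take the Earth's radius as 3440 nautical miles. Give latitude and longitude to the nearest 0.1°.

From cos δ = sin φ₁ sin φ₂ + cos φ₁ cos φ₂ cos Δλ, the central angle is δ ≈ 2.162 rad (123.9°). The total great-circle distance is δ·R ≈ 2.162 × 3440 ≈ 7436 nmi, so the target fraction is f = 5000/7436 ≈ 0.672.
Interpolate at f ≈ 0.672 with slerp weights a = sin((1−f)δ)/sin δ ≈ 0.783, b = sin(fδ)/sin δ ≈ 1.196.
p = a·p₁ + b·p₂ ≈ (0.427, -0.184, 0.885); φ = arcsin(p_z) ≈ 62.30°, λ = atan2(p_y, p_x) ≈ -23.25°.

≈ 62.3°N, 23.3°W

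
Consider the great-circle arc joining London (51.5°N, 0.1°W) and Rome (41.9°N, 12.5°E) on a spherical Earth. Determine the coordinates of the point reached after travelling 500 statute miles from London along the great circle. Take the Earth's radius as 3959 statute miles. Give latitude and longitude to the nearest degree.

≈ (46°N, 8°E)

Write both endpoints as unit vectors p₁, p₂ with components (cos φ cos λ, cos φ sin λ, sin φ).
The central angle between the endpoints is δ = arccos(p₁·p₂) ≈ 0.225 rad (12.9°). The total great-circle distance is δ·R ≈ 0.225 × 3959 ≈ 890 mi, so the target fraction is f = 500/890 ≈ 0.562.
Interpolate at f ≈ 0.562 with slerp weights a = sin((1−f)δ)/sin δ ≈ 0.441, b = sin(fδ)/sin δ ≈ 0.565.
p = a·p₁ + b·p₂ ≈ (0.685, 0.091, 0.723); φ = arcsin(p_z) ≈ 46.27°, λ = atan2(p_y, p_x) ≈ 7.53°.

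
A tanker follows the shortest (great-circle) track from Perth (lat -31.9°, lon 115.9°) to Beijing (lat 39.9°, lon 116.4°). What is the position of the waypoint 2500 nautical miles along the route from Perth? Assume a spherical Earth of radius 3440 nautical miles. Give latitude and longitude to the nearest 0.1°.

From cos δ = sin φ₁ sin φ₂ + cos φ₁ cos φ₂ cos Δλ, the central angle is δ ≈ 1.253 rad (71.8°). The total great-circle distance is δ·R ≈ 1.253 × 3440 ≈ 4311 nmi, so the target fraction is f = 2500/4311 ≈ 0.580.
Interpolate at f ≈ 0.580 with slerp weights a = sin((1−f)δ)/sin δ ≈ 0.529, b = sin(fδ)/sin δ ≈ 0.699.
p = a·p₁ + b·p₂ ≈ (-0.435, 0.885, 0.169); φ = arcsin(p_z) ≈ 9.74°, λ = atan2(p_y, p_x) ≈ 116.17°.

≈ lat 9.7°, lon 116.2°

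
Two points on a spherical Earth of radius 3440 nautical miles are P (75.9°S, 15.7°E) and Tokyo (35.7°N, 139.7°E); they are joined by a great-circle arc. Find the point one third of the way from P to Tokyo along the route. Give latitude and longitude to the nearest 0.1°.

≈ (49.8°S, 114.5°E)

Convert each endpoint to a unit vector on the sphere (x = cos φ cos λ, y = cos φ sin λ, z = sin φ).
The central angle between the endpoints is δ = arccos(p₁·p₂) ≈ 2.314 rad (132.6°).
Interpolate at f = 1/3 with slerp weights a = sin((1−f)δ)/sin δ ≈ 1.357, b = sin(fδ)/sin δ ≈ 0.947.
p = a·p₁ + b·p₂ ≈ (-0.268, 0.587, -0.764); φ = arcsin(p_z) ≈ -49.83°, λ = atan2(p_y, p_x) ≈ 114.55°.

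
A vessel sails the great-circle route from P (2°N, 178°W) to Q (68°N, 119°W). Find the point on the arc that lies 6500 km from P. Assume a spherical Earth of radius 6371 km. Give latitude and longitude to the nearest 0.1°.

Convert each endpoint to a unit vector on the sphere (x = cos φ cos λ, y = cos φ sin λ, z = sin φ).
The central angle between the endpoints is δ = arccos(p₁·p₂) ≈ 1.344 rad (77.0°). The total great-circle distance is δ·R ≈ 1.344 × 6371 ≈ 8561 km, so the target fraction is f = 6500/8561 ≈ 0.759.
Interpolate at f ≈ 0.759 with slerp weights a = sin((1−f)δ)/sin δ ≈ 0.326, b = sin(fδ)/sin δ ≈ 0.875.
p = a·p₁ + b·p₂ ≈ (-0.485, -0.298, 0.822); φ = arcsin(p_z) ≈ 55.33°, λ = atan2(p_y, p_x) ≈ -148.42°.

≈ (55.3°N, 148.4°W)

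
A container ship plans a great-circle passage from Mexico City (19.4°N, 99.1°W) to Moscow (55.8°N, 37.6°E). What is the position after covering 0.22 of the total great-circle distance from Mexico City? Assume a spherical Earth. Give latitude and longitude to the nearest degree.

≈ (39°N, 89°W)

Write both endpoints as unit vectors p₁, p₂ with components (cos φ cos λ, cos φ sin λ, sin φ).
The central angle between the endpoints is δ = arccos(p₁·p₂) ≈ 1.682 rad (96.4°).
Interpolate at f = 0.22 with slerp weights a = sin((1−f)δ)/sin δ ≈ 0.973, b = sin(fδ)/sin δ ≈ 0.364.
p = a·p₁ + b·p₂ ≈ (0.017, -0.781, 0.624); φ = arcsin(p_z) ≈ 38.62°, λ = atan2(p_y, p_x) ≈ -88.76°.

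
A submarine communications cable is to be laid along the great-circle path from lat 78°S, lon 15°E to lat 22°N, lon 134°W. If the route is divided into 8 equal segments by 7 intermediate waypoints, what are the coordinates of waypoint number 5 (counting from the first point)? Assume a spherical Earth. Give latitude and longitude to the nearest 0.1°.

≈ lat 23.5°S, lon 128.3°W

Convert each endpoint to a unit vector on the sphere (x = cos φ cos λ, y = cos φ sin λ, z = sin φ).
The central angle between the endpoints is δ = arccos(p₁·p₂) ≈ 2.131 rad (122.1°).
Interpolate at f = 5/8 with slerp weights a = sin((1−f)δ)/sin δ ≈ 0.846, b = sin(fδ)/sin δ ≈ 1.147.
p = a·p₁ + b·p₂ ≈ (-0.569, -0.720, -0.398); φ = arcsin(p_z) ≈ -23.46°, λ = atan2(p_y, p_x) ≈ -128.33°.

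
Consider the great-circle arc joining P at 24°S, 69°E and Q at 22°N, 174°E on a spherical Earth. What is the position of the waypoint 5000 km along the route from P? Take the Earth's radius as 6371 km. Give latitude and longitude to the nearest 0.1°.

≈ 6.8°S, 112.4°E

From cos δ = sin φ₁ sin φ₂ + cos φ₁ cos φ₂ cos Δλ, the central angle is δ ≈ 1.952 rad (111.8°). The total great-circle distance is δ·R ≈ 1.952 × 6371 ≈ 12433 km, so the target fraction is f = 5000/12433 ≈ 0.402.
Interpolate at f ≈ 0.402 with slerp weights a = sin((1−f)δ)/sin δ ≈ 0.990, b = sin(fδ)/sin δ ≈ 0.761.
p = a·p₁ + b·p₂ ≈ (-0.378, 0.918, -0.118); φ = arcsin(p_z) ≈ -6.76°, λ = atan2(p_y, p_x) ≈ 112.35°.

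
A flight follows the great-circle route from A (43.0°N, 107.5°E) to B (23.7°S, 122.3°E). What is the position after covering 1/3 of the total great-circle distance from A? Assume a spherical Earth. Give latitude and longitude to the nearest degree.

From cos δ = sin φ₁ sin φ₂ + cos φ₁ cos φ₂ cos Δλ, the central angle is δ ≈ 1.188 rad (68.1°).
Interpolate at f = 1/3 with slerp weights a = sin((1−f)δ)/sin δ ≈ 0.767, b = sin(fδ)/sin δ ≈ 0.416.
p = a·p₁ + b·p₂ ≈ (-0.372, 0.857, 0.356); φ = arcsin(p_z) ≈ 20.86°, λ = atan2(p_y, p_x) ≈ 113.48°.

≈ (21°N, 113°E)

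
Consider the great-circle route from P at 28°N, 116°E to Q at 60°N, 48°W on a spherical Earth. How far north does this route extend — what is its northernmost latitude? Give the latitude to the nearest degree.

The great circle lies in the plane with unit normal n̂ = (p₁ × p₂)/|p₁ × p₂|.
Here n̂_z ≈ -0.122; the vertex latitude is φ_max = arccos|n̂_z| ≈ 83.0°.

≈ 83°N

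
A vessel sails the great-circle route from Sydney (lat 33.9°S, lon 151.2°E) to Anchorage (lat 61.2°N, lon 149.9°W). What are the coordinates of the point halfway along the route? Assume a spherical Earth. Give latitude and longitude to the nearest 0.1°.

≈ lat 15.4°N, lon 172.1°E

The haversine formula gives a central angle δ ≈ 1.857 rad (106.4°) between the endpoints.
Interpolate at f = 1/2 with slerp weights a = sin((1−f)δ)/sin δ ≈ 0.835, b = sin(fδ)/sin δ ≈ 0.835.
p = a·p₁ + b·p₂ ≈ (-0.955, 0.132, 0.266); φ = arcsin(p_z) ≈ 15.42°, λ = atan2(p_y, p_x) ≈ 172.12°.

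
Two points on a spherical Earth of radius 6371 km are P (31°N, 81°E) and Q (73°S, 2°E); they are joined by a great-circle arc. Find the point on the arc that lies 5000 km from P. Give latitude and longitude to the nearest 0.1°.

≈ (12.1°S, 67.6°E)

Convert each endpoint to a unit vector on the sphere (x = cos φ cos λ, y = cos φ sin λ, z = sin φ).
The central angle between the endpoints is δ = arccos(p₁·p₂) ≈ 2.032 rad (116.4°). The total great-circle distance is δ·R ≈ 2.032 × 6371 ≈ 12944 km, so the target fraction is f = 5000/12944 ≈ 0.386.
Interpolate at f ≈ 0.386 with slerp weights a = sin((1−f)δ)/sin δ ≈ 1.058, b = sin(fδ)/sin δ ≈ 0.789.
p = a·p₁ + b·p₂ ≈ (0.372, 0.904, -0.209); φ = arcsin(p_z) ≈ -12.09°, λ = atan2(p_y, p_x) ≈ 67.61°.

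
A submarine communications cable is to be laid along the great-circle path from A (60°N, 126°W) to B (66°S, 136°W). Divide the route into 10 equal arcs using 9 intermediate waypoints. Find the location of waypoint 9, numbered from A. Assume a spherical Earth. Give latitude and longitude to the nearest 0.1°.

≈ (53.4°S, 133.7°W)

From cos δ = sin φ₁ sin φ₂ + cos φ₁ cos φ₂ cos Δλ, the central angle is δ ≈ 2.203 rad (126.2°).
Interpolate at f = 9/10 with slerp weights a = sin((1−f)δ)/sin δ ≈ 0.271, b = sin(fδ)/sin δ ≈ 1.136.
p = a·p₁ + b·p₂ ≈ (-0.412, -0.430, -0.803); φ = arcsin(p_z) ≈ -53.43°, λ = atan2(p_y, p_x) ≈ -133.74°.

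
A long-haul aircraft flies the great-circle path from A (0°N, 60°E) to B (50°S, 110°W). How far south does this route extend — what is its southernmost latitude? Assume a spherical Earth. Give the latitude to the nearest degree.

The great circle lies in the plane with unit normal n̂ = (p₁ × p₂)/|p₁ × p₂|.
Here n̂_z ≈ -0.144; the vertex latitude is φ_max = arccos|n̂_z| ≈ 81.7°.
Check via Clairaut: cos φ_max = |cos φ₁| · sin C = cos(0.0°)·sin(171.7°) ≈ 0.144, again giving ≈ 81.7°.

≈ 82°S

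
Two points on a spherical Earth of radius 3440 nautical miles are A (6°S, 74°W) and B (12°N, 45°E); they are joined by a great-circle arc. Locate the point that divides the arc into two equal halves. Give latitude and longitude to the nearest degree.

The haversine formula gives a central angle δ ≈ 2.087 rad (119.6°) between the endpoints.
Interpolate at f = 1/2 with slerp weights a = sin((1−f)δ)/sin δ ≈ 0.993, b = sin(fδ)/sin δ ≈ 0.993.
p = a·p₁ + b·p₂ ≈ (0.959, -0.263, 0.103); φ = arcsin(p_z) ≈ 5.89°, λ = atan2(p_y, p_x) ≈ -15.31°.

≈ (6°N, 15°W)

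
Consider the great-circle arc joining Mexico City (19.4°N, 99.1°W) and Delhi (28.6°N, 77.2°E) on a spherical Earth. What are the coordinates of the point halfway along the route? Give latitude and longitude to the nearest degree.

From cos δ = sin φ₁ sin φ₂ + cos φ₁ cos φ₂ cos Δλ, the central angle is δ ≈ 2.302 rad (131.9°).
Interpolate at f = 1/2 with slerp weights a = sin((1−f)δ)/sin δ ≈ 1.226, b = sin(fδ)/sin δ ≈ 1.226.
p = a·p₁ + b·p₂ ≈ (0.056, -0.092, 0.994); φ = arcsin(p_z) ≈ 83.82°, λ = atan2(p_y, p_x) ≈ -58.91°.

≈ 84°N, 59°W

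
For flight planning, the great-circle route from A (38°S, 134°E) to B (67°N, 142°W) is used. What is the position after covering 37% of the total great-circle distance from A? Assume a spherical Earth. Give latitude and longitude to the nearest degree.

Write both endpoints as unit vectors p₁, p₂ with components (cos φ cos λ, cos φ sin λ, sin φ).
The central angle between the endpoints is δ = arccos(p₁·p₂) ≈ 2.135 rad (122.3°).
Interpolate at f = 0.37 with slerp weights a = sin((1−f)δ)/sin δ ≈ 1.153, b = sin(fδ)/sin δ ≈ 0.840.
p = a·p₁ + b·p₂ ≈ (-0.890, 0.452, 0.064); φ = arcsin(p_z) ≈ 3.65°, λ = atan2(p_y, p_x) ≈ 153.10°.

≈ (4°N, 153°E)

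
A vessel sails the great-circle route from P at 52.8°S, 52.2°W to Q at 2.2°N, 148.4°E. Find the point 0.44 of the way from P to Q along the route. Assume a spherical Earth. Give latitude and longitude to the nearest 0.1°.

≈ 63.9°S, 176.9°W

Write both endpoints as unit vectors p₁, p₂ with components (cos φ cos λ, cos φ sin λ, sin φ).
The central angle between the endpoints is δ = arccos(p₁·p₂) ≈ 2.209 rad (126.6°).
Interpolate at f = 0.44 with slerp weights a = sin((1−f)δ)/sin δ ≈ 1.177, b = sin(fδ)/sin δ ≈ 1.029.
p = a·p₁ + b·p₂ ≈ (-0.440, -0.023, -0.898); φ = arcsin(p_z) ≈ -63.88°, λ = atan2(p_y, p_x) ≈ -176.94°.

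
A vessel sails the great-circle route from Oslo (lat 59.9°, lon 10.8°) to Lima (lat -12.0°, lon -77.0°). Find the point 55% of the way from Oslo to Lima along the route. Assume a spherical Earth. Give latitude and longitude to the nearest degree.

≈ lat 26°, lon -54°

The haversine formula gives a central angle δ ≈ 1.733 rad (99.3°) between the endpoints.
Interpolate at f = 0.55 with slerp weights a = sin((1−f)δ)/sin δ ≈ 0.712, b = sin(fδ)/sin δ ≈ 0.826.
p = a·p₁ + b·p₂ ≈ (0.533, -0.720, 0.445); φ = arcsin(p_z) ≈ 26.40°, λ = atan2(p_y, p_x) ≈ -53.51°.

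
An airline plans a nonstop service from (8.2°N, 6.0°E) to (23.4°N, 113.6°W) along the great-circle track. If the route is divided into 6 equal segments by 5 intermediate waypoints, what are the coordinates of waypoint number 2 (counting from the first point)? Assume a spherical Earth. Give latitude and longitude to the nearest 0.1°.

Convert each endpoint to a unit vector on the sphere (x = cos φ cos λ, y = cos φ sin λ, z = sin φ).
The central angle between the endpoints is δ = arccos(p₁·p₂) ≈ 1.974 rad (113.1°).
Interpolate at f = 2/6 with slerp weights a = sin((1−f)δ)/sin δ ≈ 1.052, b = sin(fδ)/sin δ ≈ 0.665.
p = a·p₁ + b·p₂ ≈ (0.791, -0.450, 0.414); φ = arcsin(p_z) ≈ 24.46°, λ = atan2(p_y, p_x) ≈ -29.64°.

≈ (24.5°N, 29.6°W)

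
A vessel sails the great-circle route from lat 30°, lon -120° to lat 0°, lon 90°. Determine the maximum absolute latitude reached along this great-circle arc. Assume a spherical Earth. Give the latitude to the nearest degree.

≈ 49°

The great circle lies in the plane with unit normal n̂ = (p₁ × p₂)/|p₁ × p₂|.
Here n̂_z ≈ -0.655; the vertex latitude is φ_max = arccos|n̂_z| ≈ 49.1°.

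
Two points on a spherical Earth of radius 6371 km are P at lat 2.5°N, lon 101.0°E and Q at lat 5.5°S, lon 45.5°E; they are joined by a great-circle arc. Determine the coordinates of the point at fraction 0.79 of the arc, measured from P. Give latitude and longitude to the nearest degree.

≈ lat 4°S, lon 57°E

From cos δ = sin φ₁ sin φ₂ + cos φ₁ cos φ₂ cos Δλ, the central angle is δ ≈ 0.978 rad (56.0°).
Interpolate at f = 0.79 with slerp weights a = sin((1−f)δ)/sin δ ≈ 0.246, b = sin(fδ)/sin δ ≈ 0.842.
p = a·p₁ + b·p₂ ≈ (0.540, 0.839, -0.070); φ = arcsin(p_z) ≈ -4.01°, λ = atan2(p_y, p_x) ≈ 57.21°.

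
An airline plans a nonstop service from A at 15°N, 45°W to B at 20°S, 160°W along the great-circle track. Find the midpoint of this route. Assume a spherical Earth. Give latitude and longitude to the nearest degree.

≈ 5°S, 101°W

Write both endpoints as unit vectors p₁, p₂ with components (cos φ cos λ, cos φ sin λ, sin φ).
The central angle between the endpoints is δ = arccos(p₁·p₂) ≈ 2.062 rad (118.2°).
Interpolate at f = 1/2 with slerp weights a = sin((1−f)δ)/sin δ ≈ 0.973, b = sin(fδ)/sin δ ≈ 0.973.
p = a·p₁ + b·p₂ ≈ (-0.195, -0.978, -0.081); φ = arcsin(p_z) ≈ -4.64°, λ = atan2(p_y, p_x) ≈ -101.26°.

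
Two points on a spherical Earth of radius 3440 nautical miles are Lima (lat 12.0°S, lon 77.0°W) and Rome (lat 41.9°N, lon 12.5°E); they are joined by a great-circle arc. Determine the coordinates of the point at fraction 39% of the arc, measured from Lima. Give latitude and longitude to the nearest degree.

The haversine formula gives a central angle δ ≈ 1.704 rad (97.6°) between the endpoints.
Interpolate at f = 0.39 with slerp weights a = sin((1−f)δ)/sin δ ≈ 0.870, b = sin(fδ)/sin δ ≈ 0.622.
p = a·p₁ + b·p₂ ≈ (0.643, -0.729, 0.235); φ = arcsin(p_z) ≈ 13.57°, λ = atan2(p_y, p_x) ≈ -48.55°.

≈ lat 14°N, lon 49°W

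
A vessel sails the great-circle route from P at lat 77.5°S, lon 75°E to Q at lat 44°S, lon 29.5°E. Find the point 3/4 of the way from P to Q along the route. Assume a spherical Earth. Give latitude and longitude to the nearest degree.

Convert each endpoint to a unit vector on the sphere (x = cos φ cos λ, y = cos φ sin λ, z = sin φ).
The central angle between the endpoints is δ = arccos(p₁·p₂) ≈ 0.664 rad (38.1°).
Interpolate at f = 3/4 with slerp weights a = sin((1−f)δ)/sin δ ≈ 0.268, b = sin(fδ)/sin δ ≈ 0.775.
p = a·p₁ + b·p₂ ≈ (0.500, 0.331, -0.800); φ = arcsin(p_z) ≈ -53.15°, λ = atan2(p_y, p_x) ≈ 33.46°.

≈ lat 53°S, lon 33°E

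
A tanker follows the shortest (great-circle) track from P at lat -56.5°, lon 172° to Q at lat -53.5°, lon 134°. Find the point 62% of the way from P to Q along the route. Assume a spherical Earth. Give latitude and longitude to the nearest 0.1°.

≈ lat -56.0°, lon 147.6°

From cos δ = sin φ₁ sin φ₂ + cos φ₁ cos φ₂ cos Δλ, the central angle is δ ≈ 0.379 rad (21.7°).
Interpolate at f = 0.62 with slerp weights a = sin((1−f)δ)/sin δ ≈ 0.388, b = sin(fδ)/sin δ ≈ 0.629.
p = a·p₁ + b·p₂ ≈ (-0.472, 0.299, -0.829); φ = arcsin(p_z) ≈ -56.03°, λ = atan2(p_y, p_x) ≈ 147.64°.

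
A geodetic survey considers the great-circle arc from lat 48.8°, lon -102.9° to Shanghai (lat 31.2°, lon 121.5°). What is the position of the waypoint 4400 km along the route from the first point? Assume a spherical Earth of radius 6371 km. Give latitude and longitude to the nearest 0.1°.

From cos δ = sin φ₁ sin φ₂ + cos φ₁ cos φ₂ cos Δλ, the central angle is δ ≈ 1.584 rad (90.7°). The total great-circle distance is δ·R ≈ 1.584 × 6371 ≈ 10089 km, so the target fraction is f = 4400/10089 ≈ 0.436.
Interpolate at f ≈ 0.436 with slerp weights a = sin((1−f)δ)/sin δ ≈ 0.779, b = sin(fδ)/sin δ ≈ 0.637.
p = a·p₁ + b·p₂ ≈ (-0.399, -0.036, 0.916); φ = arcsin(p_z) ≈ 66.37°, λ = atan2(p_y, p_x) ≈ -174.92°.

≈ lat 66.4°, lon -174.9°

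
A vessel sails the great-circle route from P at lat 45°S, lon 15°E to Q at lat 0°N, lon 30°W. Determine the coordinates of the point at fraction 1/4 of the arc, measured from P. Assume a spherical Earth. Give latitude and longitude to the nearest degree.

Write both endpoints as unit vectors p₁, p₂ with components (cos φ cos λ, cos φ sin λ, sin φ).
The central angle between the endpoints is δ = arccos(p₁·p₂) ≈ 1.047 rad (60.0°).
Interpolate at f = 1/4 with slerp weights a = sin((1−f)δ)/sin δ ≈ 0.816, b = sin(fδ)/sin δ ≈ 0.299.
p = a·p₁ + b·p₂ ≈ (0.816, 0.000, -0.577); φ = arcsin(p_z) ≈ -35.26°, λ = atan2(p_y, p_x) ≈ 0.00°.

≈ lat 35°S, lon 0°E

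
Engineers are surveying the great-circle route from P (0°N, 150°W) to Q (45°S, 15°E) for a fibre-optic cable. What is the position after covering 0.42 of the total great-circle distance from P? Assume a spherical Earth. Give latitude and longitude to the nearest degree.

≈ (53°S, 130°W)

Convert each endpoint to a unit vector on the sphere (x = cos φ cos λ, y = cos φ sin λ, z = sin φ).
The central angle between the endpoints is δ = arccos(p₁·p₂) ≈ 2.323 rad (133.1°).
Interpolate at f = 0.42 with slerp weights a = sin((1−f)δ)/sin δ ≈ 1.335, b = sin(fδ)/sin δ ≈ 1.134.
p = a·p₁ + b·p₂ ≈ (-0.382, -0.460, -0.802); φ = arcsin(p_z) ≈ -53.28°, λ = atan2(p_y, p_x) ≈ -129.70°.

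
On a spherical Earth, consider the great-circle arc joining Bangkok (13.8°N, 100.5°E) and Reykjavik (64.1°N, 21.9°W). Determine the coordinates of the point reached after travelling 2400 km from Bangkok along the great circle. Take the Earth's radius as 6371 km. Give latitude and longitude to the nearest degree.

≈ 34°N, 91°E

From cos δ = sin φ₁ sin φ₂ + cos φ₁ cos φ₂ cos Δλ, the central angle is δ ≈ 1.584 rad (90.7°). The total great-circle distance is δ·R ≈ 1.584 × 6371 ≈ 10089 km, so the target fraction is f = 2400/10089 ≈ 0.238.
Interpolate at f ≈ 0.238 with slerp weights a = sin((1−f)δ)/sin δ ≈ 0.935, b = sin(fδ)/sin δ ≈ 0.368.
p = a·p₁ + b·p₂ ≈ (-0.016, 0.832, 0.554); φ = arcsin(p_z) ≈ 33.63°, λ = atan2(p_y, p_x) ≈ 91.12°.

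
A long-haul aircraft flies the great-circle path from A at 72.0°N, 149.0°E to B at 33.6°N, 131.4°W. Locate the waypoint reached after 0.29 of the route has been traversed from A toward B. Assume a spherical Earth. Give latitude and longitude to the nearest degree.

Convert each endpoint to a unit vector on the sphere (x = cos φ cos λ, y = cos φ sin λ, z = sin φ).
The central angle between the endpoints is δ = arccos(p₁·p₂) ≈ 0.961 rad (55.1°).
Interpolate at f = 0.29 with slerp weights a = sin((1−f)δ)/sin δ ≈ 0.769, b = sin(fδ)/sin δ ≈ 0.336.
p = a·p₁ + b·p₂ ≈ (-0.389, -0.087, 0.917); φ = arcsin(p_z) ≈ 66.53°, λ = atan2(p_y, p_x) ≈ -167.35°.

≈ 67°N, 167°W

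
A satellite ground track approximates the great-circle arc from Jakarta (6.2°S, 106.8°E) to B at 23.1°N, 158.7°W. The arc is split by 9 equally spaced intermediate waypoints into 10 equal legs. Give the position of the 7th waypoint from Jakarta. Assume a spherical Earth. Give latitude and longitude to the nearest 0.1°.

≈ 18.2°N, 170.7°E

Write both endpoints as unit vectors p₁, p₂ with components (cos φ cos λ, cos φ sin λ, sin φ).
The central angle between the endpoints is δ = arccos(p₁·p₂) ≈ 1.685 rad (96.6°).
Interpolate at f = 7/10 with slerp weights a = sin((1−f)δ)/sin δ ≈ 0.487, b = sin(fδ)/sin δ ≈ 0.931.
p = a·p₁ + b·p₂ ≈ (-0.938, 0.153, 0.312); φ = arcsin(p_z) ≈ 18.21°, λ = atan2(p_y, p_x) ≈ 170.73°.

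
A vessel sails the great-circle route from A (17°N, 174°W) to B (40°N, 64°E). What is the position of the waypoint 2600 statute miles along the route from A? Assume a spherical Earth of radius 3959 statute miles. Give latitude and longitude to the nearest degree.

From cos δ = sin φ₁ sin φ₂ + cos φ₁ cos φ₂ cos Δλ, the central angle is δ ≈ 1.772 rad (101.6°). The total great-circle distance is δ·R ≈ 1.772 × 3959 ≈ 7017 mi, so the target fraction is f = 2600/7017 ≈ 0.371.
Interpolate at f ≈ 0.371 with slerp weights a = sin((1−f)δ)/sin δ ≈ 0.917, b = sin(fδ)/sin δ ≈ 0.623.
p = a·p₁ + b·p₂ ≈ (-0.663, 0.337, 0.669); φ = arcsin(p_z) ≈ 41.96°, λ = atan2(p_y, p_x) ≈ 153.02°.

≈ (42°N, 153°E)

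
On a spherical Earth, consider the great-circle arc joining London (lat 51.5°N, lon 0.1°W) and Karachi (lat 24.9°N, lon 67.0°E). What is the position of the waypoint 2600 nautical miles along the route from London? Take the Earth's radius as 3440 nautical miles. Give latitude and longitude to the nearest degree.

Convert each endpoint to a unit vector on the sphere (x = cos φ cos λ, y = cos φ sin λ, z = sin φ).
The central angle between the endpoints is δ = arccos(p₁·p₂) ≈ 0.989 rad (56.7°). The total great-circle distance is δ·R ≈ 0.989 × 3440 ≈ 3403 nmi, so the target fraction is f = 2600/3403 ≈ 0.764.
Interpolate at f ≈ 0.764 with slerp weights a = sin((1−f)δ)/sin δ ≈ 0.277, b = sin(fδ)/sin δ ≈ 0.821.
p = a·p₁ + b·p₂ ≈ (0.463, 0.685, 0.562); φ = arcsin(p_z) ≈ 34.21°, λ = atan2(p_y, p_x) ≈ 55.93°.

≈ lat 34°N, lon 56°E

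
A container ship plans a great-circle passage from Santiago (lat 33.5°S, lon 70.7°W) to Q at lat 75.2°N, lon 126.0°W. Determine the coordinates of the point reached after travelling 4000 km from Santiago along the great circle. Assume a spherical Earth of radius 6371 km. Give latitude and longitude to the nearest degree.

Convert each endpoint to a unit vector on the sphere (x = cos φ cos λ, y = cos φ sin λ, z = sin φ).
The central angle between the endpoints is δ = arccos(p₁·p₂) ≈ 1.996 rad (114.4°). The total great-circle distance is δ·R ≈ 1.996 × 6371 ≈ 12716 km, so the target fraction is f = 4000/12716 ≈ 0.315.
Interpolate at f ≈ 0.315 with slerp weights a = sin((1−f)δ)/sin δ ≈ 1.075, b = sin(fδ)/sin δ ≈ 0.645.
p = a·p₁ + b·p₂ ≈ (0.200, -0.979, 0.030); φ = arcsin(p_z) ≈ 1.72°, λ = atan2(p_y, p_x) ≈ -78.49°.

≈ lat 2°N, lon 78°W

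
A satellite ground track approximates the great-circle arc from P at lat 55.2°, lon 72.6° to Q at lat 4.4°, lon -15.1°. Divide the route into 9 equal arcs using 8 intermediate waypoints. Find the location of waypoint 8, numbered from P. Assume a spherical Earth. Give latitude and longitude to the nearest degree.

From cos δ = sin φ₁ sin φ₂ + cos φ₁ cos φ₂ cos Δλ, the central angle is δ ≈ 1.485 rad (85.1°).
Interpolate at f = 8/9 with slerp weights a = sin((1−f)δ)/sin δ ≈ 0.165, b = sin(fδ)/sin δ ≈ 0.972.
p = a·p₁ + b·p₂ ≈ (0.964, -0.163, 0.210); φ = arcsin(p_z) ≈ 12.12°, λ = atan2(p_y, p_x) ≈ -9.58°.

≈ lat 12°, lon -10°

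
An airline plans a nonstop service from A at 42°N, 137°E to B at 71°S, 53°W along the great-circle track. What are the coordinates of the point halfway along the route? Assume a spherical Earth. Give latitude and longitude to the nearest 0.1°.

≈ 33.0°S, 144.6°E

Write both endpoints as unit vectors p₁, p₂ with components (cos φ cos λ, cos φ sin λ, sin φ).
The central angle between the endpoints is δ = arccos(p₁·p₂) ≈ 2.628 rad (150.6°).
Interpolate at f = 1/2 with slerp weights a = sin((1−f)δ)/sin δ ≈ 1.968, b = sin(fδ)/sin δ ≈ 1.968.
p = a·p₁ + b·p₂ ≈ (-0.684, 0.486, -0.544); φ = arcsin(p_z) ≈ -32.96°, λ = atan2(p_y, p_x) ≈ 144.62°.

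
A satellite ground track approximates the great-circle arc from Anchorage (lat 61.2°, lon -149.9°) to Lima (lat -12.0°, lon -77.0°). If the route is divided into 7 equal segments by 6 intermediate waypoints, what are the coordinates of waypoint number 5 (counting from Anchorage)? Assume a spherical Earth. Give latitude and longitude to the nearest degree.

From cos δ = sin φ₁ sin φ₂ + cos φ₁ cos φ₂ cos Δλ, the central angle is δ ≈ 1.614 rad (92.5°).
Interpolate at f = 5/7 with slerp weights a = sin((1−f)δ)/sin δ ≈ 0.446, b = sin(fδ)/sin δ ≈ 0.915.
p = a·p₁ + b·p₂ ≈ (0.016, -0.980, 0.200); φ = arcsin(p_z) ≈ 11.55°, λ = atan2(p_y, p_x) ≈ -89.09°.

≈ lat 12°, lon -89°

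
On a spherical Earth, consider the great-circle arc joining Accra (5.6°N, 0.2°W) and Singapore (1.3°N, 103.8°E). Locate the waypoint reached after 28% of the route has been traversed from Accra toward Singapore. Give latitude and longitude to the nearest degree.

Write both endpoints as unit vectors p₁, p₂ with components (cos φ cos λ, cos φ sin λ, sin φ).
The central angle between the endpoints is δ = arccos(p₁·p₂) ≈ 1.812 rad (103.8°).
Interpolate at f = 0.28 with slerp weights a = sin((1−f)δ)/sin δ ≈ 0.993, b = sin(fδ)/sin δ ≈ 0.500.
p = a·p₁ + b·p₂ ≈ (0.869, 0.482, 0.108); φ = arcsin(p_z) ≈ 6.22°, λ = atan2(p_y, p_x) ≈ 29.02°.

≈ 6°N, 29°E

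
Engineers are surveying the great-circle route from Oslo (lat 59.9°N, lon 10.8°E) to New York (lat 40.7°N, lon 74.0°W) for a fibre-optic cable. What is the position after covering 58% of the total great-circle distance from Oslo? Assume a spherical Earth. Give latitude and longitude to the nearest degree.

≈ lat 56°N, lon 49°W

From cos δ = sin φ₁ sin φ₂ + cos φ₁ cos φ₂ cos Δλ, the central angle is δ ≈ 0.929 rad (53.2°).
Interpolate at f = 0.58 with slerp weights a = sin((1−f)δ)/sin δ ≈ 0.475, b = sin(fδ)/sin δ ≈ 0.641.
p = a·p₁ + b·p₂ ≈ (0.368, -0.422, 0.829); φ = arcsin(p_z) ≈ 55.95°, λ = atan2(p_y, p_x) ≈ -48.94°.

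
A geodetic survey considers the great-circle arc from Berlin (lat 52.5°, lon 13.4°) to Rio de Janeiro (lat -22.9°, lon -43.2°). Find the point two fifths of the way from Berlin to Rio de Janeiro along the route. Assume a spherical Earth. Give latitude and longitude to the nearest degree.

The haversine formula gives a central angle δ ≈ 1.571 rad (90.0°) between the endpoints.
Interpolate at f = 2/5 with slerp weights a = sin((1−f)δ)/sin δ ≈ 0.809, b = sin(fδ)/sin δ ≈ 0.588.
p = a·p₁ + b·p₂ ≈ (0.874, -0.257, 0.413); φ = arcsin(p_z) ≈ 24.40°, λ = atan2(p_y, p_x) ≈ -16.36°.

≈ lat 24°, lon -16°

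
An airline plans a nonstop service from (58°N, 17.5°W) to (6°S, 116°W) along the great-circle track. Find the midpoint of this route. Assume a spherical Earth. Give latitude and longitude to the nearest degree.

Write both endpoints as unit vectors p₁, p₂ with components (cos φ cos λ, cos φ sin λ, sin φ).
The central angle between the endpoints is δ = arccos(p₁·p₂) ≈ 1.738 rad (99.6°).
Interpolate at f = 1/2 with slerp weights a = sin((1−f)δ)/sin δ ≈ 0.775, b = sin(fδ)/sin δ ≈ 0.775.
p = a·p₁ + b·p₂ ≈ (0.054, -0.816, 0.576); φ = arcsin(p_z) ≈ 35.16°, λ = atan2(p_y, p_x) ≈ -86.23°.

≈ (35°N, 86°W)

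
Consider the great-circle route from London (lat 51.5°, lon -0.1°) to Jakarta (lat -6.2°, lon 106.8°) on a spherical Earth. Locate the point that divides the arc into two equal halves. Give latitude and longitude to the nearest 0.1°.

≈ lat 33.8°, lon 70.6°

Write both endpoints as unit vectors p₁, p₂ with components (cos φ cos λ, cos φ sin λ, sin φ).
The central angle between the endpoints is δ = arccos(p₁·p₂) ≈ 1.838 rad (105.3°).
Interpolate at f = 1/2 with slerp weights a = sin((1−f)δ)/sin δ ≈ 0.824, b = sin(fδ)/sin δ ≈ 0.824.
p = a·p₁ + b·p₂ ≈ (0.276, 0.784, 0.556); φ = arcsin(p_z) ≈ 33.79°, λ = atan2(p_y, p_x) ≈ 70.58°.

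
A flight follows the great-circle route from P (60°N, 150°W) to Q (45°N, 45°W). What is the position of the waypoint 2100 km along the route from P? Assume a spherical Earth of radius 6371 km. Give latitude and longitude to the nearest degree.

From cos δ = sin φ₁ sin φ₂ + cos φ₁ cos φ₂ cos Δλ, the central angle is δ ≈ 1.023 rad (58.6°). The total great-circle distance is δ·R ≈ 1.023 × 6371 ≈ 6517 km, so the target fraction is f = 2100/6517 ≈ 0.322.
Interpolate at f ≈ 0.322 with slerp weights a = sin((1−f)δ)/sin δ ≈ 0.749, b = sin(fδ)/sin δ ≈ 0.379.
p = a·p₁ + b·p₂ ≈ (-0.135, -0.377, 0.916); φ = arcsin(p_z) ≈ 66.42°, λ = atan2(p_y, p_x) ≈ -109.66°.

≈ (66°N, 110°W)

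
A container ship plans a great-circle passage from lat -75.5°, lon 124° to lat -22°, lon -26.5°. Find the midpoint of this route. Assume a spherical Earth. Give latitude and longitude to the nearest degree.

From cos δ = sin φ₁ sin φ₂ + cos φ₁ cos φ₂ cos Δλ, the central angle is δ ≈ 1.409 rad (80.8°).
Interpolate at f = 1/2 with slerp weights a = sin((1−f)δ)/sin δ ≈ 0.656, b = sin(fδ)/sin δ ≈ 0.656.
p = a·p₁ + b·p₂ ≈ (0.453, -0.135, -0.881); φ = arcsin(p_z) ≈ -61.80°, λ = atan2(p_y, p_x) ≈ -16.64°.

≈ lat -62°, lon -17°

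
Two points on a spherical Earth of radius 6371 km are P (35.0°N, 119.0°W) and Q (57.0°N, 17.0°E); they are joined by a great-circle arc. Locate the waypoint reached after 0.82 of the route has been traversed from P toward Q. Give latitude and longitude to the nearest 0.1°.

Convert each endpoint to a unit vector on the sphere (x = cos φ cos λ, y = cos φ sin λ, z = sin φ).
The central angle between the endpoints is δ = arccos(p₁·p₂) ≈ 1.410 rad (80.8°).
Interpolate at f = 0.82 with slerp weights a = sin((1−f)δ)/sin δ ≈ 0.254, b = sin(fδ)/sin δ ≈ 0.927.
p = a·p₁ + b·p₂ ≈ (0.382, -0.035, 0.924); φ = arcsin(p_z) ≈ 67.45°, λ = atan2(p_y, p_x) ≈ -5.17°.

≈ (67.4°N, 5.2°W)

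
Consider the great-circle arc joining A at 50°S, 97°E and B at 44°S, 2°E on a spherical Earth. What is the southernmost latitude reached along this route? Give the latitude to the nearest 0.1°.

≈ 58.1°S

The great circle lies in the plane with unit normal n̂ = (p₁ × p₂)/|p₁ × p₂|.
Here n̂_z ≈ -0.529; the vertex latitude is φ_max = arccos|n̂_z| ≈ 58.1°.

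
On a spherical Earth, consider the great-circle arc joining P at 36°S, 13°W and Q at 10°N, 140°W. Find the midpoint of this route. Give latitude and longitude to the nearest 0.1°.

≈ 26.9°S, 87.6°W

The haversine formula gives a central angle δ ≈ 2.191 rad (125.6°) between the endpoints.
Interpolate at f = 1/2 with slerp weights a = sin((1−f)δ)/sin δ ≈ 1.093, b = sin(fδ)/sin δ ≈ 1.093.
p = a·p₁ + b·p₂ ≈ (0.037, -0.891, -0.453); φ = arcsin(p_z) ≈ -26.92°, λ = atan2(p_y, p_x) ≈ -87.62°.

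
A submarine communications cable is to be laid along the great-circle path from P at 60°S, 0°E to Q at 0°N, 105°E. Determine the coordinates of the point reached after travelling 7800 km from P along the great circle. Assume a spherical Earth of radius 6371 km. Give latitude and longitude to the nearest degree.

≈ 24°S, 91°E

Write both endpoints as unit vectors p₁, p₂ with components (cos φ cos λ, cos φ sin λ, sin φ).
The central angle between the endpoints is δ = arccos(p₁·p₂) ≈ 1.701 rad (97.4°). The total great-circle distance is δ·R ≈ 1.701 × 6371 ≈ 10834 km, so the target fraction is f = 7800/10834 ≈ 0.720.
Interpolate at f ≈ 0.720 with slerp weights a = sin((1−f)δ)/sin δ ≈ 0.462, b = sin(fδ)/sin δ ≈ 0.949.
p = a·p₁ + b·p₂ ≈ (-0.014, 0.916, -0.400); φ = arcsin(p_z) ≈ -23.60°, λ = atan2(p_y, p_x) ≈ 90.90°.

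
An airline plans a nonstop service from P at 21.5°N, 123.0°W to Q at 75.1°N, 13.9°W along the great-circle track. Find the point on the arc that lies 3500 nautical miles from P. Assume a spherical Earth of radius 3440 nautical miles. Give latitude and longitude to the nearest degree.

≈ 73°N, 74°W

Write both endpoints as unit vectors p₁, p₂ with components (cos φ cos λ, cos φ sin λ, sin φ).
The central angle between the endpoints is δ = arccos(p₁·p₂) ≈ 1.291 rad (74.0°). The total great-circle distance is δ·R ≈ 1.291 × 3440 ≈ 4442 nmi, so the target fraction is f = 3500/4442 ≈ 0.788.
Interpolate at f ≈ 0.788 with slerp weights a = sin((1−f)δ)/sin δ ≈ 0.281, b = sin(fδ)/sin δ ≈ 0.885.
p = a·p₁ + b·p₂ ≈ (0.078, -0.274, 0.958); φ = arcsin(p_z) ≈ 73.43°, λ = atan2(p_y, p_x) ≈ -74.05°.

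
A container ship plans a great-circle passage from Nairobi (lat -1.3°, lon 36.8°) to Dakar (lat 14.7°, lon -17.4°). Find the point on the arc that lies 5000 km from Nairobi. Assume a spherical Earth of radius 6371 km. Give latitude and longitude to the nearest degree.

≈ lat 12°, lon -6°

The haversine formula gives a central angle δ ≈ 0.977 rad (56.0°) between the endpoints. The total great-circle distance is δ·R ≈ 0.977 × 6371 ≈ 6221 km, so the target fraction is f = 5000/6221 ≈ 0.804.
Interpolate at f ≈ 0.804 with slerp weights a = sin((1−f)δ)/sin δ ≈ 0.230, b = sin(fδ)/sin δ ≈ 0.853.
p = a·p₁ + b·p₂ ≈ (0.971, -0.109, 0.211); φ = arcsin(p_z) ≈ 12.19°, λ = atan2(p_y, p_x) ≈ -6.40°.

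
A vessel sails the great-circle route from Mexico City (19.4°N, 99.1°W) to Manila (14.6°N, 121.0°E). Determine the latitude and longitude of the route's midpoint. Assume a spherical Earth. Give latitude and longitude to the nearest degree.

Convert each endpoint to a unit vector on the sphere (x = cos φ cos λ, y = cos φ sin λ, z = sin φ).
The central angle between the endpoints is δ = arccos(p₁·p₂) ≈ 2.233 rad (127.9°).
Interpolate at f = 1/2 with slerp weights a = sin((1−f)δ)/sin δ ≈ 1.139, b = sin(fδ)/sin δ ≈ 1.139.
p = a·p₁ + b·p₂ ≈ (-0.737, -0.116, 0.665); φ = arcsin(p_z) ≈ 41.71°, λ = atan2(p_y, p_x) ≈ -171.06°.

≈ 42°N, 171°W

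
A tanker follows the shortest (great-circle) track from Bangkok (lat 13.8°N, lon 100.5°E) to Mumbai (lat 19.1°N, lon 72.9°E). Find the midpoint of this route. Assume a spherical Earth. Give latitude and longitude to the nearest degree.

Write both endpoints as unit vectors p₁, p₂ with components (cos φ cos λ, cos φ sin λ, sin φ).
The central angle between the endpoints is δ = arccos(p₁·p₂) ≈ 0.471 rad (27.0°).
Interpolate at f = 1/2 with slerp weights a = sin((1−f)δ)/sin δ ≈ 0.514, b = sin(fδ)/sin δ ≈ 0.514.
p = a·p₁ + b·p₂ ≈ (0.052, 0.955, 0.291); φ = arcsin(p_z) ≈ 16.91°, λ = atan2(p_y, p_x) ≈ 86.89°.

≈ lat 17°N, lon 87°E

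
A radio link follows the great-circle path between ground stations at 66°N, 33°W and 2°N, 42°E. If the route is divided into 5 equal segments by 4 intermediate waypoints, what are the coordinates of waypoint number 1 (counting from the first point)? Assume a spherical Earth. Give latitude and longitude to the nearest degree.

≈ 58°N, 1°W

Write both endpoints as unit vectors p₁, p₂ with components (cos φ cos λ, cos φ sin λ, sin φ).
The central angle between the endpoints is δ = arccos(p₁·p₂) ≈ 1.433 rad (82.1°).
Interpolate at f = 1/5 with slerp weights a = sin((1−f)δ)/sin δ ≈ 0.920, b = sin(fδ)/sin δ ≈ 0.285.
p = a·p₁ + b·p₂ ≈ (0.526, -0.013, 0.850); φ = arcsin(p_z) ≈ 58.26°, λ = atan2(p_y, p_x) ≈ -1.41°.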